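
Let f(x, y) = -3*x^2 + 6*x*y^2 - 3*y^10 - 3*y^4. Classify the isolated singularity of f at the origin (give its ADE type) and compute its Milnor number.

Type A9, Milnor number mu = 9.

The Hessian of f at 0 is [[-6, 0], [0, 0]] with rank 1, so corank 1. A Groebner basis of the Jacobian ideal J(f) in C{x,y} is {x^5, x^4*y, -x + y^2}; counting standard monomials gives mu = 9. Corank 1: A-series; mu = 9 gives A_9.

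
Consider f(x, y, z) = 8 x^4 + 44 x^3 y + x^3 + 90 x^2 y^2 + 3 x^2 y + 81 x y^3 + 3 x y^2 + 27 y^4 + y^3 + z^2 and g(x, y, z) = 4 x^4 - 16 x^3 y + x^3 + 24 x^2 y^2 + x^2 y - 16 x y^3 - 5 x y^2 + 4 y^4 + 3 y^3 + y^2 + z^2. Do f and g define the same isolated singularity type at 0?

No.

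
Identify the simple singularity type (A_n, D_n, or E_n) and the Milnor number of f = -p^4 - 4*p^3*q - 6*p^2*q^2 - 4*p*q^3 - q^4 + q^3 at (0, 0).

The Hessian of f at 0 has rank 0. Corank 2; j^3 = q^3 is a perfect cube, so E-series; the 4-jet and mu = 6 give E_6.

Type E_{6}, Milnor number mu = 6.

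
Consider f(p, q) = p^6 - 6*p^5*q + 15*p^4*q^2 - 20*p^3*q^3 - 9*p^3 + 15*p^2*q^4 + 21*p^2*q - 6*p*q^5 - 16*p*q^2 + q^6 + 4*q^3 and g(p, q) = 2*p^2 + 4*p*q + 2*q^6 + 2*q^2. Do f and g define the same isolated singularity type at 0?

The Hessian of f at 0 has rank 0. Corank 2; j^3 = -(p - q)*(3*p - 2*q)^2 has shape L^2 M (L != M), so D-series; mu = 7 gives D_7. The Hessian of g at 0 has rank 1. Corank 1: A-series; mu = 5 gives A_5. f is D_7 but g is A_5, hence not right-equivalent.

No.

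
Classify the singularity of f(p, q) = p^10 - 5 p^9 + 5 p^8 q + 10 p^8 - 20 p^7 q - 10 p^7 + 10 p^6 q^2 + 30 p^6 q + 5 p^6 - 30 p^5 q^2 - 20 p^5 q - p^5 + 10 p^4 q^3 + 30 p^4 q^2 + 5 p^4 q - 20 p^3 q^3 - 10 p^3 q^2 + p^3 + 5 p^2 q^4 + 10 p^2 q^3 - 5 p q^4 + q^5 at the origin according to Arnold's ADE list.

The Hessian of f at 0 is [[0, 0], [0, 0]] with rank 0, so corank 2. A Groebner basis of the Jacobian ideal J(f) in C{p,q} is {q^5, p*q^3 - q^4/4, p^2}; counting standard monomials gives mu = 8. Corank 2; j^3 = p^3 is a perfect cube, so E-series; the 5-jet and mu = 8 give E_8.

E_8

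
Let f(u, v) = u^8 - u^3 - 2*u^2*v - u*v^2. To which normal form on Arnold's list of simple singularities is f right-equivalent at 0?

D_{9}

The Hessian of f at 0 has rank 0. Corank 2; j^3 = -u*(u + v)^2 has shape L^2 M (L != M), so D-series; mu = 9 gives D_9.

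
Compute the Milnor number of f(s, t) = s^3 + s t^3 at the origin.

The Hessian of f at 0 is [[0, 0], [0, 0]] with rank 0, so corank 2. A Groebner basis of the Jacobian ideal J(f) in C{s,t} is {s^3, s*t^2, 3*s^2 + t^3}; counting standard monomials gives mu = 7. Corank 2; j^3 = s^3 is a perfect cube, so E-series; the 4-jet and mu = 7 give E_7.

7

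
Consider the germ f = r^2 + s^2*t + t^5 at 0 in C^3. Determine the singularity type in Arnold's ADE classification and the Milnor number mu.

The Hessian of f at 0 has rank 1. Corank 2; j^3 = s^2*t has shape L^2 M (L != M), so D-series; mu = 6 gives D_6.

Type D_{6}, Milnor number mu = 6.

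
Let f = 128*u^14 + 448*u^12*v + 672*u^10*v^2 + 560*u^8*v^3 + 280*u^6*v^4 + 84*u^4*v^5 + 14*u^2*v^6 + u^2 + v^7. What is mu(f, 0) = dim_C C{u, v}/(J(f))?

The Hessian of f at 0 has rank 1. Corank 1: A-series; mu = 6 gives A_6.

6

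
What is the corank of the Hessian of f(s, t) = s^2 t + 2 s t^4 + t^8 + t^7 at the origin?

The Hessian at 0 is [[0, 0], [0, 0]] of rank 0; hence corank 2.

2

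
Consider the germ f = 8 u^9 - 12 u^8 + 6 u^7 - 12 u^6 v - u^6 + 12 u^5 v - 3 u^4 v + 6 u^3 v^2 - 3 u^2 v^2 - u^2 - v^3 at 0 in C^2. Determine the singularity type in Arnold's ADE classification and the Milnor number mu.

The Hessian of f at 0 has rank 1. Corank 1: A-series; mu = 2 gives A_2.

Type A_{2}, Milnor number mu = 2.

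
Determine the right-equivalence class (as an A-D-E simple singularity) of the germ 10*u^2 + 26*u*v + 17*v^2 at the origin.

A_1

The Hessian of f at 0 is [[20, 26], [26, 34]] with rank 2, so corank 0. A Groebner basis of the Jacobian ideal J(f) in C{u,v} is {u, v}; counting standard monomials gives mu = 1. Corank 0: nondegenerate Morse point, so A_1.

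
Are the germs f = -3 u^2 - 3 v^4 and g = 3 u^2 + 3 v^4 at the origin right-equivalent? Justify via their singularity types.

The Hessian of f at 0 has rank 1. Corank 1: A-series; mu = 3 gives A_3. The Hessian of g at 0 has rank 1. Corank 1: A-series; mu = 3 gives A_3. Both have type A_3, hence right-equivalent.

Yes.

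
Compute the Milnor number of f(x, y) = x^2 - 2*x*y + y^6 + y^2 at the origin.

The Hessian of f at 0 has rank 1. Corank 1: A-series; mu = 5 gives A_5.

5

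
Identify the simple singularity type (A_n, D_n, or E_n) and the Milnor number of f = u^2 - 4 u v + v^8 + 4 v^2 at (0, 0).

The Hessian of f at 0 has rank 1. Corank 1: A-series; mu = 7 gives A_7.

Type A7, Milnor number mu = 7.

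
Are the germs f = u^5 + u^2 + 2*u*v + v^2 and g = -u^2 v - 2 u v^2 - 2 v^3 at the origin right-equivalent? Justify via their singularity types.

The Hessian of f at 0 is [[2, 2], [2, 2]] with rank 1, so corank 1. A Groebner basis of the Jacobian ideal J(f) in C{u,v} is {v^4, u + v}; counting standard monomials gives mu = 4. Corank 1: A-series; mu = 4 gives A_4. The Hessian of g at 0 is [[0, 0], [0, 0]] with rank 0, so corank 2. A Groebner basis of the Jacobian ideal J(g) in C{u,v} is {v^3, u^2 + 2*v^2, u*v + v^2}; counting standard monomials gives mu = 4. Corank 2; j^3 = -v*(u^2 + 2*u*v + 2*v^2) splits into three distinct lines over C (the quadratic factor has nonzero discriminant), so D_4. f is A_4 but g is D_4, hence not right-equivalent.

No.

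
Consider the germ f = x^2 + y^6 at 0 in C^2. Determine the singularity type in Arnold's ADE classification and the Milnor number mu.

Type A5, Milnor number mu = 5.

The Hessian of f at 0 is [[2, 0], [0, 0]] with rank 1, so corank 1. A Groebner basis of the Jacobian ideal J(f) in C{x,y} is {y^5, x}; counting standard monomials gives mu = 5. Corank 1: A-series; mu = 5 gives A_5.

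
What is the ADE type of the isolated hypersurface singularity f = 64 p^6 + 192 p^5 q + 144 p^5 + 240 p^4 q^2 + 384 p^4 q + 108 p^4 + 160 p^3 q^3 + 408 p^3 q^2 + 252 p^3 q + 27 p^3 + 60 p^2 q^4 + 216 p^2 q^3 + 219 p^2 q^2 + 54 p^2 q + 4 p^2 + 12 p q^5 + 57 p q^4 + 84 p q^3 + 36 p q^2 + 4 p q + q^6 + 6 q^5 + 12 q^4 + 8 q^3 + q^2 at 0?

A2

The Hessian of f at 0 has rank 1. Corank 1: A-series; mu = 2 gives A_2.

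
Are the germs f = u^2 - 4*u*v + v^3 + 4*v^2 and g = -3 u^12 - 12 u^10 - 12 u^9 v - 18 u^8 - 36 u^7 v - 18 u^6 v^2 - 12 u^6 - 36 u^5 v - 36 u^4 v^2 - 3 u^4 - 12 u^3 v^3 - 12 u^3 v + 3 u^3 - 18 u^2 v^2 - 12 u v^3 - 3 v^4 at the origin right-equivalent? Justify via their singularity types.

No.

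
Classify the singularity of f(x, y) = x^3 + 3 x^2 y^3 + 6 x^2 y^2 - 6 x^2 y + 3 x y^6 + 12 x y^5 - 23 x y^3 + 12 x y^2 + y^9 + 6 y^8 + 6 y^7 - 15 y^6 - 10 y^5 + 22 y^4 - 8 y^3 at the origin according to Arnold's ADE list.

The Hessian of f at 0 is [[0, 0], [0, 0]] with rank 0, so corank 2. A Groebner basis of the Jacobian ideal J(f) in C{x,y} is {-x^2/4 + x*y + y^4 - y^3/12 - y^2, x^3 + 13*x^2/2 - 26*x*y - 35*y^3/6 + 26*y^2, x^2*y + 25*x^2/12 - 25*x*y/3 - 119*y^3/36 + 25*y^2/3, x^2/2 + x*y^2 - 2*x*y - 11*y^3/6 + 2*y^2}; counting standard monomials gives mu = 7. Corank 2; j^3 = (x - 2*y)^3 is a perfect cube, so E-series; the 4-jet and mu = 7 give E_7.

E_{7}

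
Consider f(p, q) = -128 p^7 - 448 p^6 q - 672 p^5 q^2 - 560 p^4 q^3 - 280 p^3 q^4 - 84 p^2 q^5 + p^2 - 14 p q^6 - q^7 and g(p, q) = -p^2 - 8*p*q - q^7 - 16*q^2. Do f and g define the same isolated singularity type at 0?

The Hessian of f at 0 has rank 1. Corank 1: A-series; mu = 6 gives A_6. The Hessian of g at 0 has rank 1. Corank 1: A-series; mu = 6 gives A_6. Both have type A_6, hence right-equivalent.

Yes.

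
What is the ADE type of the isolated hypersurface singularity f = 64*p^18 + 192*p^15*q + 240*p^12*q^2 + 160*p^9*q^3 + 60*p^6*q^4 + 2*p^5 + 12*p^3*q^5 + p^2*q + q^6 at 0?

D_{7}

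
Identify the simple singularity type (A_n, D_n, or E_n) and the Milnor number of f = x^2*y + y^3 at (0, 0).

Type D4, Milnor number mu = 4.

The Hessian of f at 0 has rank 0. Corank 2; j^3 = y*(x^2 + y^2) splits into three distinct lines over C (the quadratic factor has nonzero discriminant), so D_4.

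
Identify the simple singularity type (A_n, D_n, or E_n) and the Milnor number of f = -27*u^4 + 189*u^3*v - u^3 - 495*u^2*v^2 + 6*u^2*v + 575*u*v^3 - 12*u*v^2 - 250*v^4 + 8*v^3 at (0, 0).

The Hessian of f at 0 is [[0, 0], [0, 0]] with rank 0, so corank 2. A Groebner basis of the Jacobian ideal J(f) in C{u,v} is {u^2/3 - 4*u*v/3 + v^4 + v^3/9 + 4*v^2/3, u^3 + 22*u^2/3 - 88*u*v/3 - 50*v^3/9 + 88*v^2/3, u^2*v + 23*u^2/9 - 92*u*v/9 - 85*v^3/27 + 92*v^2/9, 2*u^2/3 + u*v^2 - 8*u*v/3 - 16*v^3/9 + 8*v^2/3}; counting standard monomials gives mu = 7. Corank 2; j^3 = -(u - 2*v)^3 is a perfect cube, so E-series; the 4-jet and mu = 7 give E_7.

Type E_{7}, Milnor number mu = 7.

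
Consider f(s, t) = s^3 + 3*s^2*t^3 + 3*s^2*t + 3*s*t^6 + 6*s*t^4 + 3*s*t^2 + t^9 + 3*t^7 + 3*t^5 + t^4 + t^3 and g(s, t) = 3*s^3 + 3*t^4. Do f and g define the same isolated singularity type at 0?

The Hessian of f at 0 is [[0, 0], [0, 0]] with rank 0, so corank 2. A Groebner basis of the Jacobian ideal J(f) in C{s,t} is {t^3, s^2 + 2*s*t + t^2}; counting standard monomials gives mu = 6. Corank 2; j^3 = (s + t)^3 is a perfect cube, so E-series; the 4-jet and mu = 6 give E_6. The Hessian of g at 0 is [[0, 0], [0, 0]] with rank 0, so corank 2. A Groebner basis of the Jacobian ideal J(g) in C{s,t} is {t^3, s^2}; counting standard monomials gives mu = 6. Corank 2; j^3 = 3*s^3 is a perfect cube, so E-series; the 4-jet and mu = 6 give E_6. Both have type E_6, hence right-equivalent.

Yes.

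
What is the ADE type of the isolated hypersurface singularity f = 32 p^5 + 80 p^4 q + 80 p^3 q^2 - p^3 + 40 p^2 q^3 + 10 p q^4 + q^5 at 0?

The Hessian of f at 0 is [[0, 0], [0, 0]] with rank 0, so corank 2. A Groebner basis of the Jacobian ideal J(f) in C{p,q} is {q^5, p*q^3 + q^4/8, p^2}; counting standard monomials gives mu = 8. Corank 2; j^3 = -p^3 is a perfect cube, so E-series; the 5-jet and mu = 8 give E_8.

E_{8}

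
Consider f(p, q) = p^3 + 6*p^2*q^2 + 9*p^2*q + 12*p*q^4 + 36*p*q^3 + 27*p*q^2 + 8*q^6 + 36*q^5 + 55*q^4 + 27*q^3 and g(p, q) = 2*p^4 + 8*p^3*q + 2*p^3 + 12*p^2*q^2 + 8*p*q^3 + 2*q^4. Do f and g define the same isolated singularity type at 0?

Yes.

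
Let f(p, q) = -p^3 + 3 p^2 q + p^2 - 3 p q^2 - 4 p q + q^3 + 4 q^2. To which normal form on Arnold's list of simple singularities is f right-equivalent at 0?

The Hessian of f at 0 is [[2, -4], [-4, 8]] with rank 1, so corank 1. A Groebner basis of the Jacobian ideal J(f) in C{p,q} is {q^2, p - 2*q}; counting standard monomials gives mu = 2. Corank 1: A-series; mu = 2 gives A_2.

A2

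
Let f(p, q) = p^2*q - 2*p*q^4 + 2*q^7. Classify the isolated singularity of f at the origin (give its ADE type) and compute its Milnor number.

Type D8, Milnor number mu = 8.

The Hessian of f at 0 is [[0, 0], [0, 0]] with rank 0, so corank 2. A Groebner basis of the Jacobian ideal J(f) in C{p,q} is {p^2/6 + p*q^3, -p*q + q^4, p^3, p^2*q}; counting standard monomials gives mu = 8. Corank 2; j^3 = p^2*q has shape L^2 M (L != M), so D-series; mu = 8 gives D_8.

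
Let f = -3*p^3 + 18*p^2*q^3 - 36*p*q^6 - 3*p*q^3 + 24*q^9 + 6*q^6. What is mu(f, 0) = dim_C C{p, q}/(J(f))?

The Hessian of f at 0 has rank 0. Corank 2; j^3 = -3*p^3 is a perfect cube, so E-series; the 4-jet and mu = 7 give E_7.

7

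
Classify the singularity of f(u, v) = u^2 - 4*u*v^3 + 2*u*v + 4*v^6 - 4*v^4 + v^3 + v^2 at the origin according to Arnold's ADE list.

A2

The Hessian of f at 0 is [[2, 2], [2, 2]] with rank 1, so corank 1. A Groebner basis of the Jacobian ideal J(f) in C{u,v} is {v^2, u + v}; counting standard monomials gives mu = 2. Corank 1: A-series; mu = 2 gives A_2.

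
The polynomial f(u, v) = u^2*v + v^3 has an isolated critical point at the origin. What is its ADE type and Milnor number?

The Hessian of f at 0 has rank 0. Corank 2; j^3 = v*(u^2 + v^2) splits into three distinct lines over C (the quadratic factor has nonzero discriminant), so D_4.

Type D4, Milnor number mu = 4.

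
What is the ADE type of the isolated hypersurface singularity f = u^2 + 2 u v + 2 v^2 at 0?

The Hessian of f at 0 is [[2, 2], [2, 4]] with rank 2, so corank 0. A Groebner basis of the Jacobian ideal J(f) in C{u,v} is {u, v}; counting standard monomials gives mu = 1. Corank 0: nondegenerate Morse point, so A_1.

A1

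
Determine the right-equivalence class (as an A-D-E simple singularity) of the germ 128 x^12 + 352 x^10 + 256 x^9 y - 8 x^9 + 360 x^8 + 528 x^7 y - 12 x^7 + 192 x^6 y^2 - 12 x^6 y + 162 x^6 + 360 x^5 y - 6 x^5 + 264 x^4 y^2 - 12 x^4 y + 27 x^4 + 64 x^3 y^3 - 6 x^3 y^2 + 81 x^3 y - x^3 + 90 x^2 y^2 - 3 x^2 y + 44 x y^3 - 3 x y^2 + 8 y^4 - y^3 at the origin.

E7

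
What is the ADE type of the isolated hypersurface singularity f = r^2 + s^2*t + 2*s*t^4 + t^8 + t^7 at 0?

D_{9}

The Hessian of f at 0 has rank 1. Corank 2; j^3 = s^2*t has shape L^2 M (L != M), so D-series; mu = 9 gives D_9.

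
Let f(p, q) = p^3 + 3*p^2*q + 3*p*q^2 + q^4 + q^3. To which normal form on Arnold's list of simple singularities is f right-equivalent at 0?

E_6

The Hessian of f at 0 has rank 0. Corank 2; j^3 = (p + q)^3 is a perfect cube, so E-series; the 4-jet and mu = 6 give E_6.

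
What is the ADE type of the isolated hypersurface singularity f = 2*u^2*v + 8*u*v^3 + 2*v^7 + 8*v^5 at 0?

The Hessian of f at 0 has rank 0. Corank 2; j^3 = 2*u^2*v has shape L^2 M (L != M), so D-series; mu = 8 gives D_8.

D_{8}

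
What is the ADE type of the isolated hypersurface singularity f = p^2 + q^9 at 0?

A_8

The Hessian of f at 0 has rank 1. Corank 1: A-series; mu = 8 gives A_8.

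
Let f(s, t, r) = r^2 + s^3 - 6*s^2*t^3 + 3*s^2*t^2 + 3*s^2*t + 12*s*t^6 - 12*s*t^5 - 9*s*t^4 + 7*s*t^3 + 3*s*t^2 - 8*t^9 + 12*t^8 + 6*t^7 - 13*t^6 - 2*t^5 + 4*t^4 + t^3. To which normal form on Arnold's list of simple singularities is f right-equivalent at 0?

The Hessian of f at 0 has rank 1. Corank 2; j^3 = (s + t)^3 is a perfect cube, so E-series; the 4-jet and mu = 7 give E_7.

E7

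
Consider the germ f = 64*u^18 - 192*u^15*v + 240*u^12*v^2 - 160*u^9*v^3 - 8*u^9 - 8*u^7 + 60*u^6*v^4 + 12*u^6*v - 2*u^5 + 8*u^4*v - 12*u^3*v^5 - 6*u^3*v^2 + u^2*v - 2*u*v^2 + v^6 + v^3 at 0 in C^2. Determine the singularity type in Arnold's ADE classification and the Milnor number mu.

Type D_7, Milnor number mu = 7.

The Hessian of f at 0 has rank 0. Corank 2; j^3 = v*(u - v)^2 has shape L^2 M (L != M), so D-series; mu = 7 gives D_7.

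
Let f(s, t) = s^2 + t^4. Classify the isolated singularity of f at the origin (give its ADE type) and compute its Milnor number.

The Hessian of f at 0 has rank 1. Corank 1: A-series; mu = 3 gives A_3.

Type A3, Milnor number mu = 3.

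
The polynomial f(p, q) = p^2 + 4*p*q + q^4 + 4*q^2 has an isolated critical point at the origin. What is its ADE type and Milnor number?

Type A3, Milnor number mu = 3.

The Hessian of f at 0 is [[2, 4], [4, 8]] with rank 1, so corank 1. A Groebner basis of the Jacobian ideal J(f) in C{p,q} is {q^3, p + 2*q}; counting standard monomials gives mu = 3. Corank 1: A-series; mu = 3 gives A_3.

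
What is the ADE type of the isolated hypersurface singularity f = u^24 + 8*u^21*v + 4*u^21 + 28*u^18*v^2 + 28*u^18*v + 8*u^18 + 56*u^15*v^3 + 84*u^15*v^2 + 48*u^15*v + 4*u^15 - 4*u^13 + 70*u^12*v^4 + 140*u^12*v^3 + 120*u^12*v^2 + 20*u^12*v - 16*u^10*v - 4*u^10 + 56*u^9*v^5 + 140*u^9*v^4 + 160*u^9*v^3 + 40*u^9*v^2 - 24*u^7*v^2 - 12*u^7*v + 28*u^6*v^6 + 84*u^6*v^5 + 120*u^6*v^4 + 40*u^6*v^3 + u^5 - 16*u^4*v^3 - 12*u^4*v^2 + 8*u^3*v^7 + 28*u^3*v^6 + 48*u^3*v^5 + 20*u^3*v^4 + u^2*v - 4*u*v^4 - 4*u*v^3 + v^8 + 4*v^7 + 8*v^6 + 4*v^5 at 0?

The Hessian of f at 0 has rank 0. Corank 2; j^3 = u^2*v has shape L^2 M (L != M), so D-series; mu = 9 gives D_9.

D_9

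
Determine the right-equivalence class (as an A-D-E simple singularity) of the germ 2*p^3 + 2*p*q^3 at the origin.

The Hessian of f at 0 has rank 0. Corank 2; j^3 = 2*p^3 is a perfect cube, so E-series; the 4-jet and mu = 7 give E_7.

E7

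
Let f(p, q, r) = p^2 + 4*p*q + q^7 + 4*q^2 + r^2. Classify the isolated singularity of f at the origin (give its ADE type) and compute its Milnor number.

Type A6, Milnor number mu = 6.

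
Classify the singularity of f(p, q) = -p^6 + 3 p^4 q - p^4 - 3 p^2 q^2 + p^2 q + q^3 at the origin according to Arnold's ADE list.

The Hessian of f at 0 is [[0, 0], [0, 0]] with rank 0, so corank 2. A Groebner basis of the Jacobian ideal J(f) in C{p,q} is {q^3, p^2 + 3*q^2, p*q}; counting standard monomials gives mu = 4. Corank 2; j^3 = q*(p^2 + q^2) splits into three distinct lines over C (the quadratic factor has nonzero discriminant), so D_4.

D_4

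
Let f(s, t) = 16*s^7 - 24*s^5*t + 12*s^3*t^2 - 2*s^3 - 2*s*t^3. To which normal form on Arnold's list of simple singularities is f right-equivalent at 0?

The Hessian of f at 0 has rank 0. Corank 2; j^3 = -2*s^3 is a perfect cube, so E-series; the 4-jet and mu = 7 give E_7.

E_{7}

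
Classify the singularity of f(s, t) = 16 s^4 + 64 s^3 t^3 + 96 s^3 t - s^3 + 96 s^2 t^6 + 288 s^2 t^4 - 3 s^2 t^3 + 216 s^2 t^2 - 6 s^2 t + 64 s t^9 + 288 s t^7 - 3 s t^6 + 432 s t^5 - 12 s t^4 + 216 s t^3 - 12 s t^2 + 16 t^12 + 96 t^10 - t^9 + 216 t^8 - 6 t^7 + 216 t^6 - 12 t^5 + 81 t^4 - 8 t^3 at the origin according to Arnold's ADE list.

The Hessian of f at 0 is [[0, 0], [0, 0]] with rank 0, so corank 2. A Groebner basis of the Jacobian ideal J(f) in C{s,t} is {t^4, s*t^2 + 11*t^3/6, s^2 + 4*s*t + 4*t^2}; counting standard monomials gives mu = 6. Corank 2; j^3 = -(s + 2*t)^3 is a perfect cube, so E-series; the 4-jet and mu = 6 give E_6.

E_6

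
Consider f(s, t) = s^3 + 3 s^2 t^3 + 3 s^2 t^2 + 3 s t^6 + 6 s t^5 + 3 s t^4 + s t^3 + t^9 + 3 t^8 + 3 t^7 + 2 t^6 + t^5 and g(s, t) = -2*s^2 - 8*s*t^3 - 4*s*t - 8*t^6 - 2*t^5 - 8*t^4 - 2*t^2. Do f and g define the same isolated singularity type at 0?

The Hessian of f at 0 is [[0, 0], [0, 0]] with rank 0, so corank 2. A Groebner basis of the Jacobian ideal J(f) in C{s,t} is {-s^2 + t^4 - t^3/3, s^3, s^2*t + s^2/3 + t^3/9, s^2 + s*t^2 + t^3/3}; counting standard monomials gives mu = 7. Corank 2; j^3 = s^3 is a perfect cube, so E-series; the 4-jet and mu = 7 give E_7. The Hessian of g at 0 is [[-4, -4], [-4, -4]] with rank 1, so corank 1. A Groebner basis of the Jacobian ideal J(g) in C{s,t} is {s/2 + t^3 + t/2, s^2 - t^2, s*t + t^2}; counting standard monomials gives mu = 4. Corank 1: A-series; mu = 4 gives A_4. f is E_7 but g is A_4, hence not right-equivalent.

No.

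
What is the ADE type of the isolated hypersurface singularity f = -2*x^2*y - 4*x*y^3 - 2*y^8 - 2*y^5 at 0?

D_9

The Hessian of f at 0 has rank 0. Corank 2; j^3 = -2*x^2*y has shape L^2 M (L != M), so D-series; mu = 9 gives D_9.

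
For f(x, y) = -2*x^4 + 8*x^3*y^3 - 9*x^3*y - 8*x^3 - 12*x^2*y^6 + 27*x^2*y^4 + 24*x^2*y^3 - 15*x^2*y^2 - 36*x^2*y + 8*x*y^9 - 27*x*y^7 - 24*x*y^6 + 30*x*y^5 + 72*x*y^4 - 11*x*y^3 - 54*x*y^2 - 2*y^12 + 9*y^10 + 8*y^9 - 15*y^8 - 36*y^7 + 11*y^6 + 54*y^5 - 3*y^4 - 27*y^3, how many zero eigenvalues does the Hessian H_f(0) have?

The Hessian at 0 is [[0, 0], [0, 0]] of rank 0; hence corank 2.

2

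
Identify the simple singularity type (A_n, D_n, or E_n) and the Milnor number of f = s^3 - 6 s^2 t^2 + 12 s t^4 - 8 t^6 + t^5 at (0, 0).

Type E8, Milnor number mu = 8.

The Hessian of f at 0 has rank 0. Corank 2; j^3 = s^3 is a perfect cube, so E-series; the 5-jet and mu = 8 give E_8.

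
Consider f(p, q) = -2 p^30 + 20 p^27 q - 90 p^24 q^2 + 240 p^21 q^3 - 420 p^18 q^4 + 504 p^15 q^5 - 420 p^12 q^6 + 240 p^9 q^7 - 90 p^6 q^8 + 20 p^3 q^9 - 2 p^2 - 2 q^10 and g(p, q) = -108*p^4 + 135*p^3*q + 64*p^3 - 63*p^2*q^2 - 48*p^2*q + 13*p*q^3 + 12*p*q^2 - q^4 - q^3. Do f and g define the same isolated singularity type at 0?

No.

The Hessian of f at 0 is [[-4, 0], [0, 0]] with rank 1, so corank 1. A Groebner basis of the Jacobian ideal J(f) in C{p,q} is {q^9, p}; counting standard monomials gives mu = 9. Corank 1: A-series; mu = 9 gives A_9. The Hessian of g at 0 is [[0, 0], [0, 0]] with rank 0, so corank 2. A Groebner basis of the Jacobian ideal J(g) in C{p,q} is {65536*p^2/3 - 32768*p*q/3 + q^4 + 64*q^3/9 + 4096*q^2/3, p^3 - 112*p^2/3 + 56*p*q/3 - q^3/36 - 7*q^2/3, p^2*q - 832*p^2/9 + 416*p*q/9 - 5*q^3/54 - 52*q^2/9, -512*p^2/3 + p*q^2 + 256*p*q/3 - 11*q^3/36 - 32*q^2/3}; counting standard monomials gives mu = 7. Corank 2; j^3 = (4*p - q)^3 is a perfect cube, so E-series; the 4-jet and mu = 7 give E_7. f is A_9 but g is E_7, hence not right-equivalent.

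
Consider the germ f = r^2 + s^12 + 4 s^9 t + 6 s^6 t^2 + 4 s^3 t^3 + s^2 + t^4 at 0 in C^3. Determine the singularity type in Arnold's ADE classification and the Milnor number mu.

The Hessian of f at 0 is [[2, 0, 0], [0, 0, 0], [0, 0, 2]] with rank 2, so corank 1. A Groebner basis of the Jacobian ideal J(f) in C{s,t,r} is {t^3, s, r}; counting standard monomials gives mu = 3. Corank 1: A-series; mu = 3 gives A_3.

Type A_{3}, Milnor number mu = 3.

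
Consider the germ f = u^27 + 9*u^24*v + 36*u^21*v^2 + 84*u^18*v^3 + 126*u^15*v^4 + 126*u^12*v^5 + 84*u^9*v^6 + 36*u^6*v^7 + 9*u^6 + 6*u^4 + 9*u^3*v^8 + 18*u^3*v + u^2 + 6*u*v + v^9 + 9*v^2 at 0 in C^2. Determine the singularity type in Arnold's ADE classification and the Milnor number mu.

The Hessian of f at 0 is [[2, 6], [6, 18]] with rank 1, so corank 1. A Groebner basis of the Jacobian ideal J(f) in C{u,v} is {2*u^2/81 + u*v^3 + 5*u*v/27 + v^2/3, -u^2/81 - 7*u*v/81 + v^4 - 4*v^2/27, u^3 + u/3 + v, u^2*v + 3*u*v^2 - u/27 + 3*v^3 - v/9}; counting standard monomials gives mu = 8. Corank 1: A-series; mu = 8 gives A_8.

Type A8, Milnor number mu = 8.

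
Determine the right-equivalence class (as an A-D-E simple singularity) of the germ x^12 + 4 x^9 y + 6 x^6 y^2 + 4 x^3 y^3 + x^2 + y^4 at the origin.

The Hessian of f at 0 has rank 1. Corank 1: A-series; mu = 3 gives A_3.

A_{3}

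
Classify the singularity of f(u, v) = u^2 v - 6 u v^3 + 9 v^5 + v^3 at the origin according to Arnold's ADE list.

D_{4}

The Hessian of f at 0 is [[0, 0], [0, 0]] with rank 0, so corank 2. A Groebner basis of the Jacobian ideal J(f) in C{u,v} is {v^3, u^2 + 3*v^2, u*v}; counting standard monomials gives mu = 4. Corank 2; j^3 = v*(u^2 + v^2) splits into three distinct lines over C (the quadratic factor has nonzero discriminant), so D_4.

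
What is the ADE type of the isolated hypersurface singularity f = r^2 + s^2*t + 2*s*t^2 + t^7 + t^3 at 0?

D_8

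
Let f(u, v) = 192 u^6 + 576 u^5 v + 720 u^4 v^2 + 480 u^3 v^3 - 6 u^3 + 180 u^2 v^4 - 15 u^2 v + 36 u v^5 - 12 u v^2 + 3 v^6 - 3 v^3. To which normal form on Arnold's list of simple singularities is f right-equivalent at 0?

D_{7}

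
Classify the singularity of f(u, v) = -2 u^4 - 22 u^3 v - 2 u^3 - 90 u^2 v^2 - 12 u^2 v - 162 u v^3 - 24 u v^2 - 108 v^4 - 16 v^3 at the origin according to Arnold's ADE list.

The Hessian of f at 0 has rank 0. Corank 2; j^3 = -2*(u + 2*v)^3 is a perfect cube, so E-series; the 4-jet and mu = 7 give E_7.

E_{7}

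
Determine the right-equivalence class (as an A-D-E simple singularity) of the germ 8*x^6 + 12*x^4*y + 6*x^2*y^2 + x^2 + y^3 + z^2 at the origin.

A_2

The Hessian of f at 0 has rank 2. Corank 1: A-series; mu = 2 gives A_2.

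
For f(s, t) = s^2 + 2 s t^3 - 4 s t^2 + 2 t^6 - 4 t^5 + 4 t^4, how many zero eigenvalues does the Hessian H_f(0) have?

1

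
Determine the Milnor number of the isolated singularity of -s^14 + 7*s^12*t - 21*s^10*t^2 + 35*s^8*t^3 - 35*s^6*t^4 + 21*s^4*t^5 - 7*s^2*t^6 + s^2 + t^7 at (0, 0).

6

The Hessian of f at 0 has rank 1. Corank 1: A-series; mu = 6 gives A_6.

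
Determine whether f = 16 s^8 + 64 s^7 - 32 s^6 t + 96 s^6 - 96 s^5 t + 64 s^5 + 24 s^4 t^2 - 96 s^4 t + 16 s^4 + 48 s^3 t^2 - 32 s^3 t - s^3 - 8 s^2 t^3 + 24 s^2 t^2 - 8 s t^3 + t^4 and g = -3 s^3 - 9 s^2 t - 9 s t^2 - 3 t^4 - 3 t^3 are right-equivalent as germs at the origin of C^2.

Yes.

The Hessian of f at 0 has rank 0. Corank 2; j^3 = -s^3 is a perfect cube, so E-series; the 4-jet and mu = 6 give E_6. The Hessian of g at 0 has rank 0. Corank 2; j^3 = -3*(s + t)^3 is a perfect cube, so E-series; the 4-jet and mu = 6 give E_6. Both have type E_6, hence right-equivalent.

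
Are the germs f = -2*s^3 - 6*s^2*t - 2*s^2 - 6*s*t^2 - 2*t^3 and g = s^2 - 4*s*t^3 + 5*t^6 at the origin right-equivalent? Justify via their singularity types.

The Hessian of f at 0 is [[-4, 0], [0, 0]] with rank 1, so corank 1. A Groebner basis of the Jacobian ideal J(f) in C{s,t} is {t^2, s}; counting standard monomials gives mu = 2. Corank 1: A-series; mu = 2 gives A_2. The Hessian of g at 0 is [[2, 0], [0, 0]] with rank 1, so corank 1. A Groebner basis of the Jacobian ideal J(g) in C{s,t} is {s*t^2, -s/2 + t^3, s^2}; counting standard monomials gives mu = 5. Corank 1: A-series; mu = 5 gives A_5. f is A_2 but g is A_5, hence not right-equivalent.

No.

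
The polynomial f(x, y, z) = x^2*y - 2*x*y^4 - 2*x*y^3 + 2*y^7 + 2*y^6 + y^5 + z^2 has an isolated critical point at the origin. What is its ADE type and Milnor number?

The Hessian of f at 0 has rank 1. Corank 2; j^3 = x^2*y has shape L^2 M (L != M), so D-series; mu = 8 gives D_8.

Type D_{8}, Milnor number mu = 8.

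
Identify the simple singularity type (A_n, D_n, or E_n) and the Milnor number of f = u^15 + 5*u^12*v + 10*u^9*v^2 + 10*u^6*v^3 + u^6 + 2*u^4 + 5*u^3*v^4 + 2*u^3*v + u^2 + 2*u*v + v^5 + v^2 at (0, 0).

The Hessian of f at 0 has rank 1. Corank 1: A-series; mu = 4 gives A_4.

Type A4, Milnor number mu = 4.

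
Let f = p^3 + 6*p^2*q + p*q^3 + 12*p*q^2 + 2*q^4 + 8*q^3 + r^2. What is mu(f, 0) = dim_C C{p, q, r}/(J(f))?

The Hessian of f at 0 has rank 1. Corank 2; j^3 = (p + 2*q)^3 is a perfect cube, so E-series; the 4-jet and mu = 7 give E_7.

7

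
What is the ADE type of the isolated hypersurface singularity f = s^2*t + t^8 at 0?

D_9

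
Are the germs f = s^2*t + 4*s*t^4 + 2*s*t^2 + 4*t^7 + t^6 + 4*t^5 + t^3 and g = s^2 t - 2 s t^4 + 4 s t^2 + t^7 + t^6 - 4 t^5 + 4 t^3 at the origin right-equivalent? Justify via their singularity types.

The Hessian of f at 0 is [[0, 0], [0, 0]] with rank 0, so corank 2. A Groebner basis of the Jacobian ideal J(f) in C{s,t} is {s*t/2 + t^4 + t^2/2, s^3 - s^2 - 2*s*t + t^3 - t^2, s^2*t + 2*s^2/3 + 4*s*t/3 - t^3 + 2*t^2/3, -s^2/3 + s*t^2 - 2*s*t/3 + t^3 - t^2/3}; counting standard monomials gives mu = 7. Corank 2; j^3 = t*(s + t)^2 has shape L^2 M (L != M), so D-series; mu = 7 gives D_7. The Hessian of g at 0 is [[0, 0], [0, 0]] with rank 0, so corank 2. A Groebner basis of the Jacobian ideal J(g) in C{s,t} is {-s*t + t^4 - 2*t^2, s^3 + 2*s^2 + 8*s*t + 8*t^3 + 8*t^2, s^2*t - 2*s^2/3 - 8*s*t/3 - 4*t^3 - 8*t^2/3, s^2/6 + s*t^2 + 2*s*t/3 + 2*t^3 + 2*t^2/3}; counting standard monomials gives mu = 7. Corank 2; j^3 = t*(s + 2*t)^2 has shape L^2 M (L != M), so D-series; mu = 7 gives D_7. Both have type D_7, hence right-equivalent.

Yes.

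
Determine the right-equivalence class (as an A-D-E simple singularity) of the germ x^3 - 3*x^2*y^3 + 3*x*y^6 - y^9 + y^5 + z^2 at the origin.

The Hessian of f at 0 has rank 1. Corank 2; j^3 = x^3 is a perfect cube, so E-series; the 5-jet and mu = 8 give E_8.

E_8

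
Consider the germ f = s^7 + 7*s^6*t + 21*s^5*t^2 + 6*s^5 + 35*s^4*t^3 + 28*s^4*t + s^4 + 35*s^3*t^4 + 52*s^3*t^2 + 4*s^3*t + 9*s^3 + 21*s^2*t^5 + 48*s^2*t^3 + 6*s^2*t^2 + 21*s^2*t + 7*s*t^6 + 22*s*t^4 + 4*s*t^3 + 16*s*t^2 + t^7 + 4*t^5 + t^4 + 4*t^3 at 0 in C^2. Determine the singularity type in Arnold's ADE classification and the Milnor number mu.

The Hessian of f at 0 has rank 0. Corank 2; j^3 = (s + t)*(3*s + 2*t)^2 has shape L^2 M (L != M), so D-series; mu = 5 gives D_5.

Type D_{5}, Milnor number mu = 5.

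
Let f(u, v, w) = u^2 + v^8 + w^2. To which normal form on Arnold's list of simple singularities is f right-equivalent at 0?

A_7

The Hessian of f at 0 has rank 2. Corank 1: A-series; mu = 7 gives A_7.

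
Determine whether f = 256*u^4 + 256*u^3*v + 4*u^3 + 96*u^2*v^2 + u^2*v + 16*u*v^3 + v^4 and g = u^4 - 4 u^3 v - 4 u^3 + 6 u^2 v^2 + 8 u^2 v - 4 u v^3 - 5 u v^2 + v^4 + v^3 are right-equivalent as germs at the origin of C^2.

The Hessian of f at 0 is [[0, 0], [0, 0]] with rank 0, so corank 2. A Groebner basis of the Jacobian ideal J(f) in C{u,v} is {u*v^2, -u*v/16 + v^3, u^2 + u*v/4}; counting standard monomials gives mu = 5. Corank 2; j^3 = u^2*(4*u + v) has shape L^2 M (L != M), so D-series; mu = 5 gives D_5. The Hessian of g at 0 is [[0, 0], [0, 0]] with rank 0, so corank 2. A Groebner basis of the Jacobian ideal J(g) in C{u,v} is {u*v^2 + 2*u*v - v^2, 4*u*v + v^3 - 2*v^2, u^2 - 3*u*v/2 + v^2/2}; counting standard monomials gives mu = 5. Corank 2; j^3 = -(u - v)*(2*u - v)^2 has shape L^2 M (L != M), so D-series; mu = 5 gives D_5. Both have type D_5, hence right-equivalent.

Yes.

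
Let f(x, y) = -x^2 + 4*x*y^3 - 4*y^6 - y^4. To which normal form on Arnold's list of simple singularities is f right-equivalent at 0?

A_{3}

The Hessian of f at 0 is [[-2, 0], [0, 0]] with rank 1, so corank 1. A Groebner basis of the Jacobian ideal J(f) in C{x,y} is {y^3, x}; counting standard monomials gives mu = 3. Corank 1: A-series; mu = 3 gives A_3.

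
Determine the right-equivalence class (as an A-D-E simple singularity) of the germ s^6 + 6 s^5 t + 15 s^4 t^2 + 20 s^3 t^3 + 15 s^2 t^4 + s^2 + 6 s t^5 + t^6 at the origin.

A5

The Hessian of f at 0 is [[2, 0], [0, 0]] with rank 1, so corank 1. A Groebner basis of the Jacobian ideal J(f) in C{s,t} is {t^5, s}; counting standard monomials gives mu = 5. Corank 1: A-series; mu = 5 gives A_5.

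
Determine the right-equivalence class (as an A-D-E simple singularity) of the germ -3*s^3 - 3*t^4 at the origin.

The Hessian of f at 0 is [[0, 0], [0, 0]] with rank 0, so corank 2. A Groebner basis of the Jacobian ideal J(f) in C{s,t} is {t^3, s^2}; counting standard monomials gives mu = 6. Corank 2; j^3 = -3*s^3 is a perfect cube, so E-series; the 4-jet and mu = 6 give E_6.

E6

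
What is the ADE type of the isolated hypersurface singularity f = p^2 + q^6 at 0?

A_5

The Hessian of f at 0 has rank 1. Corank 1: A-series; mu = 5 gives A_5.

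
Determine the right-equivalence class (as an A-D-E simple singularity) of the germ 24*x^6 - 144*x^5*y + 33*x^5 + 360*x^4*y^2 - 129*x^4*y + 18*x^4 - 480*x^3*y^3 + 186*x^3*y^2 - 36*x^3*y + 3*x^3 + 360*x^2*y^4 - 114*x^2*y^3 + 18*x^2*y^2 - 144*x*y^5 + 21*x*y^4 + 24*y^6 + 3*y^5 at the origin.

E_{8}

The Hessian of f at 0 has rank 0. Corank 2; j^3 = 3*x^3 is a perfect cube, so E-series; the 5-jet and mu = 8 give E_8.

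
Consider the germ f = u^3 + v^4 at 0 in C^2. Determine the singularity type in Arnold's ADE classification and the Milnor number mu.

Type E_{6}, Milnor number mu = 6.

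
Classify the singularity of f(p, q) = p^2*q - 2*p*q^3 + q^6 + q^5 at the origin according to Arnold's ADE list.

D7

The Hessian of f at 0 is [[0, 0], [0, 0]] with rank 0, so corank 2. A Groebner basis of the Jacobian ideal J(f) in C{p,q} is {p^3, p^2*q + p^2/6 - p*q^2/6, -p*q + q^3}; counting standard monomials gives mu = 7. Corank 2; j^3 = p^2*q has shape L^2 M (L != M), so D-series; mu = 7 gives D_7.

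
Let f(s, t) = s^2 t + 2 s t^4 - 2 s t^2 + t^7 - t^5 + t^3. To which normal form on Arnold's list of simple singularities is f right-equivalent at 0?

D_6

The Hessian of f at 0 has rank 0. Corank 2; j^3 = t*(s - t)^2 has shape L^2 M (L != M), so D-series; mu = 6 gives D_6.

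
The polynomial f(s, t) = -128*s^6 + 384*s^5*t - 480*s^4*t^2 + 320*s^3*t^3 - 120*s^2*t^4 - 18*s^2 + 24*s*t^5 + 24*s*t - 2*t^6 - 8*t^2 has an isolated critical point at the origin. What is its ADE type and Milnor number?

The Hessian of f at 0 has rank 1. Corank 1: A-series; mu = 5 gives A_5.

Type A5, Milnor number mu = 5.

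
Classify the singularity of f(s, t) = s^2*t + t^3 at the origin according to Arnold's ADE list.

D_4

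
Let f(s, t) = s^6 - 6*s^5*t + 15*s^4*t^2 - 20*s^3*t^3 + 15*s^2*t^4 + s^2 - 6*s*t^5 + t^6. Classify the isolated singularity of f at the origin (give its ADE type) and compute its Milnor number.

Type A5, Milnor number mu = 5.

The Hessian of f at 0 is [[2, 0], [0, 0]] with rank 1, so corank 1. A Groebner basis of the Jacobian ideal J(f) in C{s,t} is {t^5, s}; counting standard monomials gives mu = 5. Corank 1: A-series; mu = 5 gives A_5.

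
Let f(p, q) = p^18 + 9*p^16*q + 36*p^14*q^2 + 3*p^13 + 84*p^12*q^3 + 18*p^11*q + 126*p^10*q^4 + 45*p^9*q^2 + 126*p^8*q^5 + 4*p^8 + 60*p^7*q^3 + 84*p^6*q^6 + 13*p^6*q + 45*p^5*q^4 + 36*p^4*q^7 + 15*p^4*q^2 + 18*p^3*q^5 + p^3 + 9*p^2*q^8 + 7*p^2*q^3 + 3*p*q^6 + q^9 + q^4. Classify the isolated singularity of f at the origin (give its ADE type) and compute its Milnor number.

Type E6, Milnor number mu = 6.

The Hessian of f at 0 has rank 0. Corank 2; j^3 = p^3 is a perfect cube, so E-series; the 4-jet and mu = 6 give E_6.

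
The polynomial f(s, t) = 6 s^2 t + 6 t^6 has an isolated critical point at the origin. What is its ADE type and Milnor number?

Type D_{7}, Milnor number mu = 7.

The Hessian of f at 0 has rank 0. Corank 2; j^3 = 6*s^2*t has shape L^2 M (L != M), so D-series; mu = 7 gives D_7.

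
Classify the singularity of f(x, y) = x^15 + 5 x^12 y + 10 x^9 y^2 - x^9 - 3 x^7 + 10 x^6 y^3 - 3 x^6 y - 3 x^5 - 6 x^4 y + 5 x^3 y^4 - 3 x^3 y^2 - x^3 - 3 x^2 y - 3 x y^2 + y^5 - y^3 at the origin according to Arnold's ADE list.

The Hessian of f at 0 is [[0, 0], [0, 0]] with rank 0, so corank 2. A Groebner basis of the Jacobian ideal J(f) in C{x,y} is {-x^2/2 + x*y^3 - x*y - y^2/2, y^4, x^3 - 3*x*y^2 - 2*y^3, x^2*y + 2*x*y^2 + y^3}; counting standard monomials gives mu = 8. Corank 2; j^3 = -(x + y)^3 is a perfect cube, so E-series; the 5-jet and mu = 8 give E_8.

E8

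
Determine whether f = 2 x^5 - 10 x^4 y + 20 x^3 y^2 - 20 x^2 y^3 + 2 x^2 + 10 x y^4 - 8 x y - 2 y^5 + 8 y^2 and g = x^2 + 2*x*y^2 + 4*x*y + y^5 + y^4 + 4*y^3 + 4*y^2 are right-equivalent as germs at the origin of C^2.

Yes.

The Hessian of f at 0 is [[4, -8], [-8, 16]] with rank 1, so corank 1. A Groebner basis of the Jacobian ideal J(f) in C{x,y} is {y^4, x - 2*y}; counting standard monomials gives mu = 4. Corank 1: A-series; mu = 4 gives A_4. The Hessian of g at 0 is [[2, 4], [4, 8]] with rank 1, so corank 1. A Groebner basis of the Jacobian ideal J(g) in C{x,y} is {x^2 + 4*x*y - 4*x - 8*y, x + y^2 + 2*y}; counting standard monomials gives mu = 4. Corank 1: A-series; mu = 4 gives A_4. Both have type A_4, hence right-equivalent.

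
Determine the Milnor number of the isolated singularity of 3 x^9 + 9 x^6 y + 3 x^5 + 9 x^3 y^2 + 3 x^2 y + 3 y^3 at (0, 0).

4

The Hessian of f at 0 has rank 0. Corank 2; j^3 = 3*y*(x^2 + y^2) splits into three distinct lines over C (the quadratic factor has nonzero discriminant), so D_4.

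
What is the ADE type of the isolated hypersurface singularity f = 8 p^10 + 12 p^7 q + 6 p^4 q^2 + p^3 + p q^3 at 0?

E_7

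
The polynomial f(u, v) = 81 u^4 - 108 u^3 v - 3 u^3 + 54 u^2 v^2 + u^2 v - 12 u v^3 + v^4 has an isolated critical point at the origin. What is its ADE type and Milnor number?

Type D_5, Milnor number mu = 5.

The Hessian of f at 0 has rank 0. Corank 2; j^3 = -u^2*(3*u - v) has shape L^2 M (L != M), so D-series; mu = 5 gives D_5.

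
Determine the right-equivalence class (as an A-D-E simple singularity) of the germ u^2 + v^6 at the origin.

The Hessian of f at 0 is [[2, 0], [0, 0]] with rank 1, so corank 1. A Groebner basis of the Jacobian ideal J(f) in C{u,v} is {v^5, u}; counting standard monomials gives mu = 5. Corank 1: A-series; mu = 5 gives A_5.

A5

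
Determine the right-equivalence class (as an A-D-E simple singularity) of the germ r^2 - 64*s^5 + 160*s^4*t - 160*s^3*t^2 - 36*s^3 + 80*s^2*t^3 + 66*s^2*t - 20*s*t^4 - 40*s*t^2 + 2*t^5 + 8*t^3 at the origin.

The Hessian of f at 0 is [[0, 0, 0], [0, 0, 0], [0, 0, 2]] with rank 1, so corank 2. A Groebner basis of the Jacobian ideal J(f) in C{s,t,r} is {-243*s*t/10 + t^4 + 81*t^2/5, s*t^2 - 2*t^3/3, s^2 - 7*s*t/6 + t^2/3, r}; counting standard monomials gives mu = 6. Corank 2; j^3 = -2*(2*s - t)*(3*s - 2*t)^2 has shape L^2 M (L != M), so D-series; mu = 6 gives D_6.

D_6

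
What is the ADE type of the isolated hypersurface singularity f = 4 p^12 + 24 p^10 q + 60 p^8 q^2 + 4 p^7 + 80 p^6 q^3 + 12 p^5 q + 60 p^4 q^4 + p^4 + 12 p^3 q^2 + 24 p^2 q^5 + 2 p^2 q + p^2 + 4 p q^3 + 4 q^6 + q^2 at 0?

A_{1}

The Hessian of f at 0 is [[2, 0], [0, 2]] with rank 2, so corank 0. A Groebner basis of the Jacobian ideal J(f) in C{p,q} is {p, q}; counting standard monomials gives mu = 1. Corank 0: nondegenerate Morse point, so A_1.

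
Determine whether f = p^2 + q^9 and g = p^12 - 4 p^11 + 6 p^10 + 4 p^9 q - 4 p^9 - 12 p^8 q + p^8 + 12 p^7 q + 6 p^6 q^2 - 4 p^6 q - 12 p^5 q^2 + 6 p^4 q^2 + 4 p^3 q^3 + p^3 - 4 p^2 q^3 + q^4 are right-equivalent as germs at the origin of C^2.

The Hessian of f at 0 has rank 1. Corank 1: A-series; mu = 8 gives A_8. The Hessian of g at 0 has rank 0. Corank 2; j^3 = p^3 is a perfect cube, so E-series; the 4-jet and mu = 6 give E_6. f is A_8 but g is E_6, hence not right-equivalent.

No.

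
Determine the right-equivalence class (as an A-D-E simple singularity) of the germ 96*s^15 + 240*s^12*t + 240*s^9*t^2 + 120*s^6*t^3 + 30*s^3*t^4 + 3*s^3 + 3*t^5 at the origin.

The Hessian of f at 0 is [[0, 0], [0, 0]] with rank 0, so corank 2. A Groebner basis of the Jacobian ideal J(f) in C{s,t} is {t^4, s^2}; counting standard monomials gives mu = 8. Corank 2; j^3 = 3*s^3 is a perfect cube, so E-series; the 5-jet and mu = 8 give E_8.

E8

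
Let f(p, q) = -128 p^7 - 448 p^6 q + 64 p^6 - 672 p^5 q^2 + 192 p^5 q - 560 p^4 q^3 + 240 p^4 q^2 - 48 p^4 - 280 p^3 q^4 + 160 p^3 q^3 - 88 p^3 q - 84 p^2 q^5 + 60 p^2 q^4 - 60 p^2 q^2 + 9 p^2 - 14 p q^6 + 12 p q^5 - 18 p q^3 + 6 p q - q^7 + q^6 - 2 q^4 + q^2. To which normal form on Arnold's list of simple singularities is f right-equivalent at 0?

The Hessian of f at 0 has rank 1. Corank 1: A-series; mu = 6 gives A_6.

A_{6}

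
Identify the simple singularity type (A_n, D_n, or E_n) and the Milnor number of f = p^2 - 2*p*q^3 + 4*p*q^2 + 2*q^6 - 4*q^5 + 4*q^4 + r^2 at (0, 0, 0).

Type A5, Milnor number mu = 5.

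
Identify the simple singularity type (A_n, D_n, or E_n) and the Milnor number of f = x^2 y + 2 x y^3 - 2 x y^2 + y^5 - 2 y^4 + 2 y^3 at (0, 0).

The Hessian of f at 0 has rank 0. Corank 2; j^3 = y*(x^2 - 2*x*y + 2*y^2) splits into three distinct lines over C (the quadratic factor has nonzero discriminant), so D_4.

Type D_4, Milnor number mu = 4.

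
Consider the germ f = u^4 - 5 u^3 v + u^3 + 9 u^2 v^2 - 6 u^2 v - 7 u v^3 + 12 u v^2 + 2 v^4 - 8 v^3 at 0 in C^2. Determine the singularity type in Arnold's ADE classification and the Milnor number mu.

The Hessian of f at 0 has rank 0. Corank 2; j^3 = (u - 2*v)^3 is a perfect cube, so E-series; the 4-jet and mu = 7 give E_7.

Type E_{7}, Milnor number mu = 7.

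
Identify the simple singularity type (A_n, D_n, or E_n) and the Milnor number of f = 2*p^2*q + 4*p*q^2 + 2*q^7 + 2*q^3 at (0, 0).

Type D_8, Milnor number mu = 8.

The Hessian of f at 0 has rank 0. Corank 2; j^3 = 2*q*(p + q)^2 has shape L^2 M (L != M), so D-series; mu = 8 gives D_8.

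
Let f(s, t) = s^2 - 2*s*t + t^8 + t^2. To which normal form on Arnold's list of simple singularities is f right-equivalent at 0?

A_7

The Hessian of f at 0 is [[2, -2], [-2, 2]] with rank 1, so corank 1. A Groebner basis of the Jacobian ideal J(f) in C{s,t} is {t^7, s - t}; counting standard monomials gives mu = 7. Corank 1: A-series; mu = 7 gives A_7.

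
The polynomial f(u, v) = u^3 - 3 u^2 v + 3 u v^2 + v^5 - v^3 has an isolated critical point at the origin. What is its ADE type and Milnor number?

Type E_8, Milnor number mu = 8.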